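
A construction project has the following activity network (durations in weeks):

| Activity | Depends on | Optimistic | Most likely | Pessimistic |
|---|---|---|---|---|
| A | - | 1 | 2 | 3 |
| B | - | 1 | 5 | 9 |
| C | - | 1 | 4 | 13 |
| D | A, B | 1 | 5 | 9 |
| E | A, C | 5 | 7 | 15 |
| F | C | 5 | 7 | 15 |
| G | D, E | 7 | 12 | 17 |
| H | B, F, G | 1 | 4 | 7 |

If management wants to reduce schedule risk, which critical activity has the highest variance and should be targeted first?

te_A = (1 + 4·2 + 3)/6 = 12/6 = 2; σ²_A = ((3−1)/6)² = 0.111
te_B = (1 + 4·5 + 9)/6 = 30/6 = 5; σ²_B = ((9−1)/6)² = 1.778
te_C = (1 + 4·4 + 13)/6 = 30/6 = 5; σ²_C = ((13−1)/6)² = 4.000
te_D = (1 + 4·5 + 9)/6 = 30/6 = 5; σ²_D = ((9−1)/6)² = 1.778
te_E = (5 + 4·7 + 15)/6 = 48/6 = 8; σ²_E = ((15−5)/6)² = 2.778
te_F = (5 + 4·7 + 15)/6 = 48/6 = 8; σ²_F = ((15−5)/6)² = 2.778
te_G = (7 + 4·12 + 17)/6 = 72/6 = 12; σ²_G = ((17−7)/6)² = 2.778
te_H = (1 + 4·4 + 7)/6 = 24/6 = 4; σ²_H = ((7−1)/6)² = 1.000

Forward pass:
ES_A = 0; EF_A = 2
ES_B = 0; EF_B = 5
ES_C = 0; EF_C = 5
ES_D = max(EF_A=2, EF_B=5) = 5; EF_D = 5+5 = 10
ES_E = max(EF_A=2, EF_C=5) = 5; EF_E = 5+8 = 13
ES_F = 5; EF_F = 5+8 = 13
ES_G = max(EF_D=10, EF_E=13) = 13; EF_G = 13+12 = 25
ES_H = max(EF_B=5, EF_F=13, EF_G=25) = 25; EF_H = 25+4 = 29
Expected project duration μ = 29 weeks. Critical path: C → E → G → H.

Variances on critical path: σ²_C=4.000, σ²_E=2.778, σ²_G=2.778, σ²_H=1.000.
Largest is σ²_C = 4.000.

C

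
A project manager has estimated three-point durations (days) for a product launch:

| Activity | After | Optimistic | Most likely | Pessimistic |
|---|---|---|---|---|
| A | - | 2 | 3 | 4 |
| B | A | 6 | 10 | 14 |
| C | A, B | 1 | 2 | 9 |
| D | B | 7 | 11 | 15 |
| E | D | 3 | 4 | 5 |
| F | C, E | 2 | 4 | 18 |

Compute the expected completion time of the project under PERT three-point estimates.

te_A = (2 + 4·3 + 4)/6 = 18/6 = 3
te_B = (6 + 4·10 + 14)/6 = 60/6 = 10
te_C = (1 + 4·2 + 9)/6 = 18/6 = 3
te_D = (7 + 4·11 + 15)/6 = 66/6 = 11
te_E = (3 + 4·4 + 5)/6 = 24/6 = 4
te_F = (2 + 4·4 + 18)/6 = 36/6 = 6

Forward pass:
ES_A = 0; EF_A = 3
ES_B = 3; EF_B = 3+10 = 13
ES_C = max(EF_A=3, EF_B=13) = 13; EF_C = 13+3 = 16
ES_D = 13; EF_D = 13+11 = 24
ES_E = 24; EF_E = 24+4 = 28
ES_F = max(EF_C=16, EF_E=28) = 28; EF_F = 28+6 = 34
Expected project duration μ = 34 days. Critical path: A → B → D → E → F.

34 days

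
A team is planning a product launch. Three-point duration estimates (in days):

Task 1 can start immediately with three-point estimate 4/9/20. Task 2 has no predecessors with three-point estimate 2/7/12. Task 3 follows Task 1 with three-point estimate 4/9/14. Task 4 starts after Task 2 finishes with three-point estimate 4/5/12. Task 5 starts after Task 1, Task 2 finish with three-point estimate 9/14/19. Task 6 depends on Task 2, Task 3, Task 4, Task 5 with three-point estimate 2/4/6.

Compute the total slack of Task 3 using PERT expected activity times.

5 days

te_Task 1 = (4 + 4·9 + 20)/6 = 60/6 = 10
te_Task 2 = (2 + 4·7 + 12)/6 = 42/6 = 7
te_Task 3 = (4 + 4·9 + 14)/6 = 54/6 = 9
te_Task 4 = (4 + 4·5 + 12)/6 = 36/6 = 6
te_Task 5 = (9 + 4·14 + 19)/6 = 84/6 = 14
te_Task 6 = (2 + 4·4 + 6)/6 = 24/6 = 4

Forward pass:
ES_Task 1 = 0; EF_Task 1 = 10
ES_Task 2 = 0; EF_Task 2 = 7
ES_Task 3 = 10; EF_Task 3 = 10+9 = 19
ES_Task 4 = 7; EF_Task 4 = 7+6 = 13
ES_Task 5 = max(EF_Task 1=10, EF_Task 2=7) = 10; EF_Task 5 = 10+14 = 24
ES_Task 6 = max(EF_Task 2=7, EF_Task 3=19, EF_Task 4=13, EF_Task 5=24) = 24; EF_Task 6 = 24+4 = 28
Expected project duration μ = 28 days. Critical path: Task 1 → Task 5 → Task 6.

Backward pass:
LF_Task 6 = 28; LS_Task 6 = 28−4 = 24
LF_Task 5 = LS_Task 6 = 24; LS_Task 5 = 24−14 = 10
LF_Task 4 = LS_Task 6 = 24; LS_Task 4 = 24−6 = 18
LF_Task 3 = LS_Task 6 = 24; LS_Task 3 = 24−9 = 15
LF_Task 2 = min(LS_Task 4=18, LS_Task 5=10, LS_Task 6=24) = 10; LS_Task 2 = 10−7 = 3
LF_Task 1 = min(LS_Task 3=15, LS_Task 5=10) = 10; LS_Task 1 = 10−10 = 0
Slack_Task 3 = LS_Task 3 − ES_Task 3 = 15 − 10 = 5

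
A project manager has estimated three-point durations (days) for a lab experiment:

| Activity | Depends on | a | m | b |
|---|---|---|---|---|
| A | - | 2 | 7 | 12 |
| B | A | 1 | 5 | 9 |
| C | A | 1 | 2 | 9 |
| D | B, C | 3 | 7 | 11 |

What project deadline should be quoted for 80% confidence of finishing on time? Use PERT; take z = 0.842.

21.1 days

te_A = (2 + 4·7 + 12)/6 = 42/6 = 7; σ²_A = ((12−2)/6)² = 2.778
te_B = (1 + 4·5 + 9)/6 = 30/6 = 5; σ²_B = ((9−1)/6)² = 1.778
te_C = (1 + 4·2 + 9)/6 = 18/6 = 3; σ²_C = ((9−1)/6)² = 1.778
te_D = (3 + 4·7 + 11)/6 = 42/6 = 7; σ²_D = ((11−3)/6)² = 1.778

Forward pass:
ES_A = 0; EF_A = 7
ES_B = 7; EF_B = 7+5 = 12
ES_C = 7; EF_C = 7+3 = 10
ES_D = max(EF_B=12, EF_C=10) = 12; EF_D = 12+7 = 19
Expected project duration μ = 19 days. Critical path: A → B → D.

Variance along critical path = 2.778 + 1.778 + 1.778 = 6.333; σ = 2.517 days.
D = μ + z·σ = 19 + 0.842·2.517 = 21.1 days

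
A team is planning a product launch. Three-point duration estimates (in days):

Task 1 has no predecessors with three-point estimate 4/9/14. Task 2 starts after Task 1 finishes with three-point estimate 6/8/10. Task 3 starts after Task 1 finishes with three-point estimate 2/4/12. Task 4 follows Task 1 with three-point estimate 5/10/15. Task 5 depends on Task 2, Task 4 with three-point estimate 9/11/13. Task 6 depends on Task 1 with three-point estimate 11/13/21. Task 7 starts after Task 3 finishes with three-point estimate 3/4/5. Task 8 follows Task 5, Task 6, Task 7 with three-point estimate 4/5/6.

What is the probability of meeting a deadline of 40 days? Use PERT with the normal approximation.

0.978

te_Task 1 = (4 + 4·9 + 14)/6 = 54/6 = 9; σ²_Task 1 = ((14−4)/6)² = 2.778
te_Task 2 = (6 + 4·8 + 10)/6 = 48/6 = 8; σ²_Task 2 = ((10−6)/6)² = 0.444
te_Task 3 = (2 + 4·4 + 12)/6 = 30/6 = 5; σ²_Task 3 = ((12−2)/6)² = 2.778
te_Task 4 = (5 + 4·10 + 15)/6 = 60/6 = 10; σ²_Task 4 = ((15−5)/6)² = 2.778
te_Task 5 = (9 + 4·11 + 13)/6 = 66/6 = 11; σ²_Task 5 = ((13−9)/6)² = 0.444
te_Task 6 = (11 + 4·13 + 21)/6 = 84/6 = 14; σ²_Task 6 = ((21−11)/6)² = 2.778
te_Task 7 = (3 + 4·4 + 5)/6 = 24/6 = 4; σ²_Task 7 = ((5−3)/6)² = 0.111
te_Task 8 = (4 + 4·5 + 6)/6 = 30/6 = 5; σ²_Task 8 = ((6−4)/6)² = 0.111

Forward pass:
ES_Task 1 = 0; EF_Task 1 = 9
ES_Task 2 = 9; EF_Task 2 = 9+8 = 17
ES_Task 3 = 9; EF_Task 3 = 9+5 = 14
ES_Task 4 = 9; EF_Task 4 = 9+10 = 19
ES_Task 5 = max(EF_Task 2=17, EF_Task 4=19) = 19; EF_Task 5 = 19+11 = 30
ES_Task 6 = 9; EF_Task 6 = 9+14 = 23
ES_Task 7 = 14; EF_Task 7 = 14+4 = 18
ES_Task 8 = max(EF_Task 5=30, EF_Task 6=23, EF_Task 7=18) = 30; EF_Task 8 = 30+5 = 35
Expected project duration μ = 35 days. Critical path: Task 1 → Task 4 → Task 5 → Task 8.

Variance along critical path = 2.778 + 2.778 + 0.444 + 0.111 = 6.111; σ = √6.111 = 2.472 days.
Z = (40 − 35) / 2.472 = 2.023
P(T ≤ 40) = Φ(2.023) ≈ 0.978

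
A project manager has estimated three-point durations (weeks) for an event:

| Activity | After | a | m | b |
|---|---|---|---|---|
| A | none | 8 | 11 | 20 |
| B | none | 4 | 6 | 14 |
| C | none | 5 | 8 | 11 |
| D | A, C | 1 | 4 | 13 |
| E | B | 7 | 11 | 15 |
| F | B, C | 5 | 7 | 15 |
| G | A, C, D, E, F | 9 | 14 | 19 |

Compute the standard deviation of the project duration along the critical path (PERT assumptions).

2.71 weeks

te_A = (8 + 4·11 + 20)/6 = 72/6 = 12; σ²_A = ((20−8)/6)² = 4.000
te_B = (4 + 4·6 + 14)/6 = 42/6 = 7; σ²_B = ((14−4)/6)² = 2.778
te_C = (5 + 4·8 + 11)/6 = 48/6 = 8; σ²_C = ((11−5)/6)² = 1.000
te_D = (1 + 4·4 + 13)/6 = 30/6 = 5; σ²_D = ((13−1)/6)² = 4.000
te_E = (7 + 4·11 + 15)/6 = 66/6 = 11; σ²_E = ((15−7)/6)² = 1.778
te_F = (5 + 4·7 + 15)/6 = 48/6 = 8; σ²_F = ((15−5)/6)² = 2.778
te_G = (9 + 4·14 + 19)/6 = 84/6 = 14; σ²_G = ((19−9)/6)² = 2.778

Forward pass:
ES_A = 0; EF_A = 12
ES_B = 0; EF_B = 7
ES_C = 0; EF_C = 8
ES_D = max(EF_A=12, EF_C=8) = 12; EF_D = 12+5 = 17
ES_E = 7; EF_E = 7+11 = 18
ES_F = max(EF_B=7, EF_C=8) = 8; EF_F = 8+8 = 16
ES_G = max(EF_A=12, EF_C=8, EF_D=17, EF_E=18, EF_F=16) = 18; EF_G = 18+14 = 32
Expected project duration μ = 32 weeks. Critical path: B → E → G.

Variance along critical path = 2.778 + 1.778 + 2.778 = 7.333
σ = √7.333 = 2.708 weeks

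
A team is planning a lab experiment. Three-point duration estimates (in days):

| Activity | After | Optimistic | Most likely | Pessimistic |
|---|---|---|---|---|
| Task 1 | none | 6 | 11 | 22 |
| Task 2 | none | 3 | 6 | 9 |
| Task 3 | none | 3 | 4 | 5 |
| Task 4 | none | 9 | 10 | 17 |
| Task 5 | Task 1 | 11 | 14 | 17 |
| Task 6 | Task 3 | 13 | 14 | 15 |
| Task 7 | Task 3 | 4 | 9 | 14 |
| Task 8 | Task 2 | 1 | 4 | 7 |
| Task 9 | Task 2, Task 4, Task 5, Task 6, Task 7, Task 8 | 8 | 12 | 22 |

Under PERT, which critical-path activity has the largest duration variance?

Task 1

te_Task 1 = (6 + 4·11 + 22)/6 = 72/6 = 12; σ²_Task 1 = ((22−6)/6)² = 7.111
te_Task 2 = (3 + 4·6 + 9)/6 = 36/6 = 6; σ²_Task 2 = ((9−3)/6)² = 1.000
te_Task 3 = (3 + 4·4 + 5)/6 = 24/6 = 4; σ²_Task 3 = ((5−3)/6)² = 0.111
te_Task 4 = (9 + 4·10 + 17)/6 = 66/6 = 11; σ²_Task 4 = ((17−9)/6)² = 1.778
te_Task 5 = (11 + 4·14 + 17)/6 = 84/6 = 14; σ²_Task 5 = ((17−11)/6)² = 1.000
te_Task 6 = (13 + 4·14 + 15)/6 = 84/6 = 14; σ²_Task 6 = ((15−13)/6)² = 0.111
te_Task 7 = (4 + 4·9 + 14)/6 = 54/6 = 9; σ²_Task 7 = ((14−4)/6)² = 2.778
te_Task 8 = (1 + 4·4 + 7)/6 = 24/6 = 4; σ²_Task 8 = ((7−1)/6)² = 1.000
te_Task 9 = (8 + 4·12 + 22)/6 = 78/6 = 13; σ²_Task 9 = ((22−8)/6)² = 5.444

Forward pass:
ES_Task 1 = 0; EF_Task 1 = 12
ES_Task 2 = 0; EF_Task 2 = 6
ES_Task 3 = 0; EF_Task 3 = 4
ES_Task 4 = 0; EF_Task 4 = 11
ES_Task 5 = 12; EF_Task 5 = 12+14 = 26
ES_Task 6 = 4; EF_Task 6 = 4+14 = 18
ES_Task 7 = 4; EF_Task 7 = 4+9 = 13
ES_Task 8 = 6; EF_Task 8 = 6+4 = 10
ES_Task 9 = max(EF_Task 2=6, EF_Task 4=11, EF_Task 5=26, EF_Task 6=18, EF_Task 7=13, EF_Task 8=10) = 26; EF_Task 9 = 26+13 = 39
Expected project duration μ = 39 days. Critical path: Task 1 → Task 5 → Task 9.

Variances on critical path: σ²_Task 1=7.111, σ²_Task 5=1.000, σ²_Task 9=5.444.
Largest is σ²_Task 1 = 7.111.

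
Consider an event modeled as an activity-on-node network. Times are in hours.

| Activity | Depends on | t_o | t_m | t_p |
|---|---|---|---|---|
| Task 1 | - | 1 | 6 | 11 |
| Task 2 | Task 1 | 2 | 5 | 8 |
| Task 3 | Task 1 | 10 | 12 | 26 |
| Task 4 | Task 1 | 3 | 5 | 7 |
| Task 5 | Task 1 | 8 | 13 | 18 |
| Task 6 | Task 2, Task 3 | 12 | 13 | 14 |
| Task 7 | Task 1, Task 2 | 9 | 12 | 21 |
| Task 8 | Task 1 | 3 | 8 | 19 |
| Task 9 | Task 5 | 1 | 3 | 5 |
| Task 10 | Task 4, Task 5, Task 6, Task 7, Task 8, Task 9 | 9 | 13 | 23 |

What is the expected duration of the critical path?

47 hours

te_Task 1 = (1 + 4·6 + 11)/6 = 36/6 = 6
te_Task 2 = (2 + 4·5 + 8)/6 = 30/6 = 5
te_Task 3 = (10 + 4·12 + 26)/6 = 84/6 = 14
te_Task 4 = (3 + 4·5 + 7)/6 = 30/6 = 5
te_Task 5 = (8 + 4·13 + 18)/6 = 78/6 = 13
te_Task 6 = (12 + 4·13 + 14)/6 = 78/6 = 13
te_Task 7 = (9 + 4·12 + 21)/6 = 78/6 = 13
te_Task 8 = (3 + 4·8 + 19)/6 = 54/6 = 9
te_Task 9 = (1 + 4·3 + 5)/6 = 18/6 = 3
te_Task 10 = (9 + 4·13 + 23)/6 = 84/6 = 14

Forward pass:
ES_Task 1 = 0; EF_Task 1 = 6
ES_Task 2 = 6; EF_Task 2 = 6+5 = 11
ES_Task 3 = 6; EF_Task 3 = 6+14 = 20
ES_Task 4 = 6; EF_Task 4 = 6+5 = 11
ES_Task 5 = 6; EF_Task 5 = 6+13 = 19
ES_Task 6 = max(EF_Task 2=11, EF_Task 3=20) = 20; EF_Task 6 = 20+13 = 33
ES_Task 7 = max(EF_Task 1=6, EF_Task 2=11) = 11; EF_Task 7 = 11+13 = 24
ES_Task 8 = 6; EF_Task 8 = 6+9 = 15
ES_Task 9 = 19; EF_Task 9 = 19+3 = 22
ES_Task 10 = max(EF_Task 4=11, EF_Task 5=19, EF_Task 6=33, EF_Task 7=24, EF_Task 8=15, EF_Task 9=22) = 33; EF_Task 10 = 33+14 = 47
Expected project duration μ = 47 hours. Critical path: Task 1 → Task 3 → Task 6 → Task 10.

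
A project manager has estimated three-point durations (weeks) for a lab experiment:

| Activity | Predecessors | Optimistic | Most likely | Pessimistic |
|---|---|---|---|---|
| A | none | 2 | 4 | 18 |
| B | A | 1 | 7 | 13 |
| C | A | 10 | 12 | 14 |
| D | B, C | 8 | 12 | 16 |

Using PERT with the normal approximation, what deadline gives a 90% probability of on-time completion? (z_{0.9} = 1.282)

te_A = (2 + 4·4 + 18)/6 = 36/6 = 6; σ²_A = ((18−2)/6)² = 7.111
te_B = (1 + 4·7 + 13)/6 = 42/6 = 7; σ²_B = ((13−1)/6)² = 4.000
te_C = (10 + 4·12 + 14)/6 = 72/6 = 12; σ²_C = ((14−10)/6)² = 0.444
te_D = (8 + 4·12 + 16)/6 = 72/6 = 12; σ²_D = ((16−8)/6)² = 1.778

Forward pass:
ES_A = 0; EF_A = 6
ES_B = 6; EF_B = 6+7 = 13
ES_C = 6; EF_C = 6+12 = 18
ES_D = max(EF_B=13, EF_C=18) = 18; EF_D = 18+12 = 30
Expected project duration μ = 30 weeks. Critical path: A → C → D.

Variance along critical path = 7.111 + 0.444 + 1.778 = 9.333; σ = 3.055 weeks.
D = μ + z·σ = 30 + 1.282·3.055 = 33.9 weeks

33.9 weeks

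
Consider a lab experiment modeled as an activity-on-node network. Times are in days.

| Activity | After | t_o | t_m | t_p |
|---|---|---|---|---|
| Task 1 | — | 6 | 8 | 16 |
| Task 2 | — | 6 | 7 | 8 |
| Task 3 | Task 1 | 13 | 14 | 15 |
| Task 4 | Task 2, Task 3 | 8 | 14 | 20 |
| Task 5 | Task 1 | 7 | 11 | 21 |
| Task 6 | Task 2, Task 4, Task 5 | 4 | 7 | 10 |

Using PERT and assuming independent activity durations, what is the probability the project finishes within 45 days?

0.639

te_Task 1 = (6 + 4·8 + 16)/6 = 54/6 = 9; σ²_Task 1 = ((16−6)/6)² = 2.778
te_Task 2 = (6 + 4·7 + 8)/6 = 42/6 = 7; σ²_Task 2 = ((8−6)/6)² = 0.111
te_Task 3 = (13 + 4·14 + 15)/6 = 84/6 = 14; σ²_Task 3 = ((15−13)/6)² = 0.111
te_Task 4 = (8 + 4·14 + 20)/6 = 84/6 = 14; σ²_Task 4 = ((20−8)/6)² = 4.000
te_Task 5 = (7 + 4·11 + 21)/6 = 72/6 = 12; σ²_Task 5 = ((21−7)/6)² = 5.444
te_Task 6 = (4 + 4·7 + 10)/6 = 42/6 = 7; σ²_Task 6 = ((10−4)/6)² = 1.000

Forward pass:
ES_Task 1 = 0; EF_Task 1 = 9
ES_Task 2 = 0; EF_Task 2 = 7
ES_Task 3 = 9; EF_Task 3 = 9+14 = 23
ES_Task 4 = max(EF_Task 2=7, EF_Task 3=23) = 23; EF_Task 4 = 23+14 = 37
ES_Task 5 = 9; EF_Task 5 = 9+12 = 21
ES_Task 6 = max(EF_Task 2=7, EF_Task 4=37, EF_Task 5=21) = 37; EF_Task 6 = 37+7 = 44
Expected project duration μ = 44 days. Critical path: Task 1 → Task 3 → Task 4 → Task 6.

Variance along critical path = 2.778 + 0.111 + 4.000 + 1.000 = 7.889; σ = √7.889 = 2.809 days.
Z = (45 − 44) / 2.809 = 0.356
P(T ≤ 45) = Φ(0.356) ≈ 0.639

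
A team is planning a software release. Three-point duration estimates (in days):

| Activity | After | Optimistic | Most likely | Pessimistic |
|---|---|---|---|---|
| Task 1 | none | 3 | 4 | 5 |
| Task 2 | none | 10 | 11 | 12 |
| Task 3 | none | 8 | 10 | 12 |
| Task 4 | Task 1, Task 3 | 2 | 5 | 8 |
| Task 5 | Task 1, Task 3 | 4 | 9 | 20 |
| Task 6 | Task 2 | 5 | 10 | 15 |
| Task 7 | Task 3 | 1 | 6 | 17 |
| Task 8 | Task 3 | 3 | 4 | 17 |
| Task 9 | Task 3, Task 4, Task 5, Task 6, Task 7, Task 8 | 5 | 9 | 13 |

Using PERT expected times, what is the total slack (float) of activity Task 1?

te_Task 1 = (3 + 4·4 + 5)/6 = 24/6 = 4
te_Task 2 = (10 + 4·11 + 12)/6 = 66/6 = 11
te_Task 3 = (8 + 4·10 + 12)/6 = 60/6 = 10
te_Task 4 = (2 + 4·5 + 8)/6 = 30/6 = 5
te_Task 5 = (4 + 4·9 + 20)/6 = 60/6 = 10
te_Task 6 = (5 + 4·10 + 15)/6 = 60/6 = 10
te_Task 7 = (1 + 4·6 + 17)/6 = 42/6 = 7
te_Task 8 = (3 + 4·4 + 17)/6 = 36/6 = 6
te_Task 9 = (5 + 4·9 + 13)/6 = 54/6 = 9

Forward pass:
ES_Task 1 = 0; EF_Task 1 = 4
ES_Task 2 = 0; EF_Task 2 = 11
ES_Task 3 = 0; EF_Task 3 = 10
ES_Task 4 = max(EF_Task 1=4, EF_Task 3=10) = 10; EF_Task 4 = 10+5 = 15
ES_Task 5 = max(EF_Task 1=4, EF_Task 3=10) = 10; EF_Task 5 = 10+10 = 20
ES_Task 6 = 11; EF_Task 6 = 11+10 = 21
ES_Task 7 = 10; EF_Task 7 = 10+7 = 17
ES_Task 8 = 10; EF_Task 8 = 10+6 = 16
ES_Task 9 = max(EF_Task 3=10, EF_Task 4=15, EF_Task 5=20, EF_Task 6=21, EF_Task 7=17, EF_Task 8=16) = 21; EF_Task 9 = 21+9 = 30
Expected project duration μ = 30 days. Critical path: Task 2 → Task 6 → Task 9.

Backward pass:
LF_Task 9 = 30; LS_Task 9 = 30−9 = 21
LF_Task 8 = LS_Task 9 = 21; LS_Task 8 = 21−6 = 15
LF_Task 7 = LS_Task 9 = 21; LS_Task 7 = 21−7 = 14
LF_Task 6 = LS_Task 9 = 21; LS_Task 6 = 21−10 = 11
LF_Task 5 = LS_Task 9 = 21; LS_Task 5 = 21−10 = 11
LF_Task 4 = LS_Task 9 = 21; LS_Task 4 = 21−5 = 16
LF_Task 3 = min(LS_Task 4=16, LS_Task 5=11, LS_Task 7=14, LS_Task 8=15, LS_Task 9=21) = 11; LS_Task 3 = 11−10 = 1
LF_Task 2 = LS_Task 6 = 11; LS_Task 2 = 11−11 = 0
LF_Task 1 = min(LS_Task 4=16, LS_Task 5=11) = 11; LS_Task 1 = 11−4 = 7
Slack_Task 1 = LS_Task 1 − ES_Task 1 = 7 − 0 = 7

7 days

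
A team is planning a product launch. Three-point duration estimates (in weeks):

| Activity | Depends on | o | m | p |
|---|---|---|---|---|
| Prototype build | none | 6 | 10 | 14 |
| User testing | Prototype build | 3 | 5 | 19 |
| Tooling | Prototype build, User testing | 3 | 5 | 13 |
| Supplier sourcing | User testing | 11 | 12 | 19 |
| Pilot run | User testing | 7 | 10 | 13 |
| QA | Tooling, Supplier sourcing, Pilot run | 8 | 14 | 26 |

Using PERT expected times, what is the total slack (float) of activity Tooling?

7 weeks

te_Prototype build = (6 + 4·10 + 14)/6 = 60/6 = 10
te_User testing = (3 + 4·5 + 19)/6 = 42/6 = 7
te_Tooling = (3 + 4·5 + 13)/6 = 36/6 = 6
te_Supplier sourcing = (11 + 4·12 + 19)/6 = 78/6 = 13
te_Pilot run = (7 + 4·10 + 13)/6 = 60/6 = 10
te_QA = (8 + 4·14 + 26)/6 = 90/6 = 15

Forward pass:
ES_Prototype build = 0; EF_Prototype build = 10
ES_User testing = 10; EF_User testing = 10+7 = 17
ES_Tooling = max(EF_Prototype build=10, EF_User testing=17) = 17; EF_Tooling = 17+6 = 23
ES_Supplier sourcing = 17; EF_Supplier sourcing = 17+13 = 30
ES_Pilot run = 17; EF_Pilot run = 17+10 = 27
ES_QA = max(EF_Tooling=23, EF_Supplier sourcing=30, EF_Pilot run=27) = 30; EF_QA = 30+15 = 45
Expected project duration μ = 45 weeks. Critical path: Prototype build → User testing → Supplier sourcing → QA.

Backward pass:
LF_QA = 45; LS_QA = 45−15 = 30
LF_Pilot run = LS_QA = 30; LS_Pilot run = 30−10 = 20
LF_Supplier sourcing = LS_QA = 30; LS_Supplier sourcing = 30−13 = 17
LF_Tooling = LS_QA = 30; LS_Tooling = 30−6 = 24
LF_User testing = min(LS_Tooling=24, LS_Supplier sourcing=17, LS_Pilot run=20) = 17; LS_User testing = 17−7 = 10
LF_Prototype build = min(LS_User testing=10, LS_Tooling=24) = 10; LS_Prototype build = 10−10 = 0
Slack_Tooling = LS_Tooling − ES_Tooling = 24 − 17 = 7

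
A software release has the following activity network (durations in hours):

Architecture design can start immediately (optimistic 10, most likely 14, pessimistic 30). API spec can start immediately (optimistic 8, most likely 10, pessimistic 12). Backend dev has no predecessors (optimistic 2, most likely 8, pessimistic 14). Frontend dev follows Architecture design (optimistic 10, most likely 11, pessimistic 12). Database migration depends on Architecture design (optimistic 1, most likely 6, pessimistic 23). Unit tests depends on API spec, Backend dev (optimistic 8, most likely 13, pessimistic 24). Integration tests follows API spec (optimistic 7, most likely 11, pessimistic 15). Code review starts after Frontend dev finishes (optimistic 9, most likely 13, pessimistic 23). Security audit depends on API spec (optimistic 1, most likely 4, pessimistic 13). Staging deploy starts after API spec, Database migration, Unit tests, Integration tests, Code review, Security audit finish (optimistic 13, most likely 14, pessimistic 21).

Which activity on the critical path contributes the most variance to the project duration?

te_Architecture design = (10 + 4·14 + 30)/6 = 96/6 = 16; σ²_Architecture design = ((30−10)/6)² = 11.111
te_API spec = (8 + 4·10 + 12)/6 = 60/6 = 10; σ²_API spec = ((12−8)/6)² = 0.444
te_Backend dev = (2 + 4·8 + 14)/6 = 48/6 = 8; σ²_Backend dev = ((14−2)/6)² = 4.000
te_Frontend dev = (10 + 4·11 + 12)/6 = 66/6 = 11; σ²_Frontend dev = ((12−10)/6)² = 0.111
te_Database migration = (1 + 4·6 + 23)/6 = 48/6 = 8; σ²_Database migration = ((23−1)/6)² = 13.444
te_Unit tests = (8 + 4·13 + 24)/6 = 84/6 = 14; σ²_Unit tests = ((24−8)/6)² = 7.111
te_Integration tests = (7 + 4·11 + 15)/6 = 66/6 = 11; σ²_Integration tests = ((15−7)/6)² = 1.778
te_Code review = (9 + 4·13 + 23)/6 = 84/6 = 14; σ²_Code review = ((23−9)/6)² = 5.444
te_Security audit = (1 + 4·4 + 13)/6 = 30/6 = 5; σ²_Security audit = ((13−1)/6)² = 4.000
te_Staging deploy = (13 + 4·14 + 21)/6 = 90/6 = 15; σ²_Staging deploy = ((21−13)/6)² = 1.778

Forward pass:
ES_Architecture design = 0; EF_Architecture design = 16
ES_API spec = 0; EF_API spec = 10
ES_Backend dev = 0; EF_Backend dev = 8
ES_Frontend dev = 16; EF_Frontend dev = 16+11 = 27
ES_Database migration = 16; EF_Database migration = 16+8 = 24
ES_Unit tests = max(EF_API spec=10, EF_Backend dev=8) = 10; EF_Unit tests = 10+14 = 24
ES_Integration tests = 10; EF_Integration tests = 10+11 = 21
ES_Code review = 27; EF_Code review = 27+14 = 41
ES_Security audit = 10; EF_Security audit = 10+5 = 15
ES_Staging deploy = max(EF_API spec=10, EF_Database migration=24, EF_Unit tests=24, EF_Integration tests=21, EF_Code review=41, EF_Security audit=15) = 41; EF_Staging deploy = 41+15 = 56
Expected project duration μ = 56 hours. Critical path: Architecture design → Frontend dev → Code review → Staging deploy.

Variances on critical path: σ²_Architecture design=11.111, σ²_Frontend dev=0.111, σ²_Code review=5.444, σ²_Staging deploy=1.778.
Largest is σ²_Architecture design = 11.111.

Architecture design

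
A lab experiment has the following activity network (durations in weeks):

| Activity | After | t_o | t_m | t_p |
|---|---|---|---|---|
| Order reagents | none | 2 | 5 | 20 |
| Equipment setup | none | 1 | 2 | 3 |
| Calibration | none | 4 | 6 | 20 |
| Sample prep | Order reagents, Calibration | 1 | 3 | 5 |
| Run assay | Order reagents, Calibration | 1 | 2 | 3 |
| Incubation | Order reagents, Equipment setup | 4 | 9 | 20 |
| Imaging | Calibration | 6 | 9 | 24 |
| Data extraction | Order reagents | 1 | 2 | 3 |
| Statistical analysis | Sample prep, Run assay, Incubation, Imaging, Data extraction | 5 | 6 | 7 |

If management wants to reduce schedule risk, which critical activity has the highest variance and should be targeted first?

Imaging

te_Order reagents = (2 + 4·5 + 20)/6 = 42/6 = 7; σ²_Order reagents = ((20−2)/6)² = 9.000
te_Equipment setup = (1 + 4·2 + 3)/6 = 12/6 = 2; σ²_Equipment setup = ((3−1)/6)² = 0.111
te_Calibration = (4 + 4·6 + 20)/6 = 48/6 = 8; σ²_Calibration = ((20−4)/6)² = 7.111
te_Sample prep = (1 + 4·3 + 5)/6 = 18/6 = 3; σ²_Sample prep = ((5−1)/6)² = 0.444
te_Run assay = (1 + 4·2 + 3)/6 = 12/6 = 2; σ²_Run assay = ((3−1)/6)² = 0.111
te_Incubation = (4 + 4·9 + 20)/6 = 60/6 = 10; σ²_Incubation = ((20−4)/6)² = 7.111
te_Imaging = (6 + 4·9 + 24)/6 = 66/6 = 11; σ²_Imaging = ((24−6)/6)² = 9.000
te_Data extraction = (1 + 4·2 + 3)/6 = 12/6 = 2; σ²_Data extraction = ((3−1)/6)² = 0.111
te_Statistical analysis = (5 + 4·6 + 7)/6 = 36/6 = 6; σ²_Statistical analysis = ((7−5)/6)² = 0.111

Forward pass:
ES_Order reagents = 0; EF_Order reagents = 7
ES_Equipment setup = 0; EF_Equipment setup = 2
ES_Calibration = 0; EF_Calibration = 8
ES_Sample prep = max(EF_Order reagents=7, EF_Calibration=8) = 8; EF_Sample prep = 8+3 = 11
ES_Run assay = max(EF_Order reagents=7, EF_Calibration=8) = 8; EF_Run assay = 8+2 = 10
ES_Incubation = max(EF_Order reagents=7, EF_Equipment setup=2) = 7; EF_Incubation = 7+10 = 17
ES_Imaging = 8; EF_Imaging = 8+11 = 19
ES_Data extraction = 7; EF_Data extraction = 7+2 = 9
ES_Statistical analysis = max(EF_Sample prep=11, EF_Run assay=10, EF_Incubation=17, EF_Imaging=19, EF_Data extraction=9) = 19; EF_Statistical analysis = 19+6 = 25
Expected project duration μ = 25 weeks. Critical path: Calibration → Imaging → Statistical analysis.

Variances on critical path: σ²_Calibration=7.111, σ²_Imaging=9.000, σ²_Statistical analysis=0.111.
Largest is σ²_Imaging = 9.000.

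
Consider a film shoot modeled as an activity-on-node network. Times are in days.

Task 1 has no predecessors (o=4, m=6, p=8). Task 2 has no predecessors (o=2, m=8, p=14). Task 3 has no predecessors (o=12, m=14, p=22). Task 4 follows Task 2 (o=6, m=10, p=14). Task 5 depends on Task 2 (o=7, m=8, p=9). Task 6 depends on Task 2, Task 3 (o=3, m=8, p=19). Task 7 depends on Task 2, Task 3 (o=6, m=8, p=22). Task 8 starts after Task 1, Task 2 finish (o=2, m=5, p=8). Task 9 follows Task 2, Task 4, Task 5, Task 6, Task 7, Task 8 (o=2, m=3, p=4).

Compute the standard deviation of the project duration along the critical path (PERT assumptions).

3.16 days

te_Task 1 = (4 + 4·6 + 8)/6 = 36/6 = 6; σ²_Task 1 = ((8−4)/6)² = 0.444
te_Task 2 = (2 + 4·8 + 14)/6 = 48/6 = 8; σ²_Task 2 = ((14−2)/6)² = 4.000
te_Task 3 = (12 + 4·14 + 22)/6 = 90/6 = 15; σ²_Task 3 = ((22−12)/6)² = 2.778
te_Task 4 = (6 + 4·10 + 14)/6 = 60/6 = 10; σ²_Task 4 = ((14−6)/6)² = 1.778
te_Task 5 = (7 + 4·8 + 9)/6 = 48/6 = 8; σ²_Task 5 = ((9−7)/6)² = 0.111
te_Task 6 = (3 + 4·8 + 19)/6 = 54/6 = 9; σ²_Task 6 = ((19−3)/6)² = 7.111
te_Task 7 = (6 + 4·8 + 22)/6 = 60/6 = 10; σ²_Task 7 = ((22−6)/6)² = 7.111
te_Task 8 = (2 + 4·5 + 8)/6 = 30/6 = 5; σ²_Task 8 = ((8−2)/6)² = 1.000
te_Task 9 = (2 + 4·3 + 4)/6 = 18/6 = 3; σ²_Task 9 = ((4−2)/6)² = 0.111

Forward pass:
ES_Task 1 = 0; EF_Task 1 = 6
ES_Task 2 = 0; EF_Task 2 = 8
ES_Task 3 = 0; EF_Task 3 = 15
ES_Task 4 = 8; EF_Task 4 = 8+10 = 18
ES_Task 5 = 8; EF_Task 5 = 8+8 = 16
ES_Task 6 = max(EF_Task 2=8, EF_Task 3=15) = 15; EF_Task 6 = 15+9 = 24
ES_Task 7 = max(EF_Task 2=8, EF_Task 3=15) = 15; EF_Task 7 = 15+10 = 25
ES_Task 8 = max(EF_Task 1=6, EF_Task 2=8) = 8; EF_Task 8 = 8+5 = 13
ES_Task 9 = max(EF_Task 2=8, EF_Task 4=18, EF_Task 5=16, EF_Task 6=24, EF_Task 7=25, EF_Task 8=13) = 25; EF_Task 9 = 25+3 = 28
Expected project duration μ = 28 days. Critical path: Task 3 → Task 7 → Task 9.

Variance along critical path = 2.778 + 7.111 + 0.111 = 10.000
σ = √10.000 = 3.162 days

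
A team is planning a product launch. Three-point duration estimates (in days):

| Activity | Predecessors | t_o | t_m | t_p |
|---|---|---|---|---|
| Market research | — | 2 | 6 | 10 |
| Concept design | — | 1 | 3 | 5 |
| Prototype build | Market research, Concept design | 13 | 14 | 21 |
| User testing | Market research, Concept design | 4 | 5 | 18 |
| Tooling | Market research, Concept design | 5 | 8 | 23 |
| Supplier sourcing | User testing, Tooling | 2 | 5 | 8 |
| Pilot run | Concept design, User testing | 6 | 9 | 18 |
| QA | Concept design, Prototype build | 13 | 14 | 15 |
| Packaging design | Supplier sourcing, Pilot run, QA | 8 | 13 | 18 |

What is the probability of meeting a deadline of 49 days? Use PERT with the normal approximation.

te_Market research = (2 + 4·6 + 10)/6 = 36/6 = 6; σ²_Market research = ((10−2)/6)² = 1.778
te_Concept design = (1 + 4·3 + 5)/6 = 18/6 = 3; σ²_Concept design = ((5−1)/6)² = 0.444
te_Prototype build = (13 + 4·14 + 21)/6 = 90/6 = 15; σ²_Prototype build = ((21−13)/6)² = 1.778
te_User testing = (4 + 4·5 + 18)/6 = 42/6 = 7; σ²_User testing = ((18−4)/6)² = 5.444
te_Tooling = (5 + 4·8 + 23)/6 = 60/6 = 10; σ²_Tooling = ((23−5)/6)² = 9.000
te_Supplier sourcing = (2 + 4·5 + 8)/6 = 30/6 = 5; σ²_Supplier sourcing = ((8−2)/6)² = 1.000
te_Pilot run = (6 + 4·9 + 18)/6 = 60/6 = 10; σ²_Pilot run = ((18−6)/6)² = 4.000
te_QA = (13 + 4·14 + 15)/6 = 84/6 = 14; σ²_QA = ((15−13)/6)² = 0.111
te_Packaging design = (8 + 4·13 + 18)/6 = 78/6 = 13; σ²_Packaging design = ((18−8)/6)² = 2.778

Forward pass:
ES_Market research = 0; EF_Market research = 6
ES_Concept design = 0; EF_Concept design = 3
ES_Prototype build = max(EF_Market research=6, EF_Concept design=3) = 6; EF_Prototype build = 6+15 = 21
ES_User testing = max(EF_Market research=6, EF_Concept design=3) = 6; EF_User testing = 6+7 = 13
ES_Tooling = max(EF_Market research=6, EF_Concept design=3) = 6; EF_Tooling = 6+10 = 16
ES_Supplier sourcing = max(EF_User testing=13, EF_Tooling=16) = 16; EF_Supplier sourcing = 16+5 = 21
ES_Pilot run = max(EF_Concept design=3, EF_User testing=13) = 13; EF_Pilot run = 13+10 = 23
ES_QA = max(EF_Concept design=3, EF_Prototype build=21) = 21; EF_QA = 21+14 = 35
ES_Packaging design = max(EF_Supplier sourcing=21, EF_Pilot run=23, EF_QA=35) = 35; EF_Packaging design = 35+13 = 48
Expected project duration μ = 48 days. Critical path: Market research → Prototype build → QA → Packaging design.

Variance along critical path = 1.778 + 1.778 + 0.111 + 2.778 = 6.444; σ = √6.444 = 2.539 days.
Z = (49 − 48) / 2.539 = 0.394
P(T ≤ 49) = Φ(0.394) ≈ 0.653

0.653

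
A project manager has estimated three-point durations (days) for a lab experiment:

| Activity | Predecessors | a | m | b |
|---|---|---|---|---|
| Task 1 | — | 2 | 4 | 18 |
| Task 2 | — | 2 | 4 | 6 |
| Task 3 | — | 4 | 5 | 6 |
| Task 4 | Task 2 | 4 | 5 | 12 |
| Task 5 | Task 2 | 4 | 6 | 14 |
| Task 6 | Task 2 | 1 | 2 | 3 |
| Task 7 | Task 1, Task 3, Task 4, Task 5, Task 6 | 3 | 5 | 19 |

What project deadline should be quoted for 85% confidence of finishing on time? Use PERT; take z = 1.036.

te_Task 1 = (2 + 4·4 + 18)/6 = 36/6 = 6; σ²_Task 1 = ((18−2)/6)² = 7.111
te_Task 2 = (2 + 4·4 + 6)/6 = 24/6 = 4; σ²_Task 2 = ((6−2)/6)² = 0.444
te_Task 3 = (4 + 4·5 + 6)/6 = 30/6 = 5; σ²_Task 3 = ((6−4)/6)² = 0.111
te_Task 4 = (4 + 4·5 + 12)/6 = 36/6 = 6; σ²_Task 4 = ((12−4)/6)² = 1.778
te_Task 5 = (4 + 4·6 + 14)/6 = 42/6 = 7; σ²_Task 5 = ((14−4)/6)² = 2.778
te_Task 6 = (1 + 4·2 + 3)/6 = 12/6 = 2; σ²_Task 6 = ((3−1)/6)² = 0.111
te_Task 7 = (3 + 4·5 + 19)/6 = 42/6 = 7; σ²_Task 7 = ((19−3)/6)² = 7.111

Forward pass:
ES_Task 1 = 0; EF_Task 1 = 6
ES_Task 2 = 0; EF_Task 2 = 4
ES_Task 3 = 0; EF_Task 3 = 5
ES_Task 4 = 4; EF_Task 4 = 4+6 = 10
ES_Task 5 = 4; EF_Task 5 = 4+7 = 11
ES_Task 6 = 4; EF_Task 6 = 4+2 = 6
ES_Task 7 = max(EF_Task 1=6, EF_Task 3=5, EF_Task 4=10, EF_Task 5=11, EF_Task 6=6) = 11; EF_Task 7 = 11+7 = 18
Expected project duration μ = 18 days. Critical path: Task 2 → Task 5 → Task 7.

Variance along critical path = 0.444 + 2.778 + 7.111 = 10.333; σ = 3.215 days.
D = μ + z·σ = 18 + 1.036·3.215 = 21.3 days

21.3 days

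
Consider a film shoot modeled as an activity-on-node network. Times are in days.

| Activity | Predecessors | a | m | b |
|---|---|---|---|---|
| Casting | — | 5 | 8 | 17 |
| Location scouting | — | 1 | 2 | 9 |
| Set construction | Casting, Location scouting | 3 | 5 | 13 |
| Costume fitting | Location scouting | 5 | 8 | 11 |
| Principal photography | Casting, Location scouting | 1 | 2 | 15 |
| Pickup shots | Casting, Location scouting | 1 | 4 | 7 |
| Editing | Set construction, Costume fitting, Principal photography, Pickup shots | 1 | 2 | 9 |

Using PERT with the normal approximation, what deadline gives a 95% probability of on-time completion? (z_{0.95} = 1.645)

te_Casting = (5 + 4·8 + 17)/6 = 54/6 = 9; σ²_Casting = ((17−5)/6)² = 4.000
te_Location scouting = (1 + 4·2 + 9)/6 = 18/6 = 3; σ²_Location scouting = ((9−1)/6)² = 1.778
te_Set construction = (3 + 4·5 + 13)/6 = 36/6 = 6; σ²_Set construction = ((13−3)/6)² = 2.778
te_Costume fitting = (5 + 4·8 + 11)/6 = 48/6 = 8; σ²_Costume fitting = ((11−5)/6)² = 1.000
te_Principal photography = (1 + 4·2 + 15)/6 = 24/6 = 4; σ²_Principal photography = ((15−1)/6)² = 5.444
te_Pickup shots = (1 + 4·4 + 7)/6 = 24/6 = 4; σ²_Pickup shots = ((7−1)/6)² = 1.000
te_Editing = (1 + 4·2 + 9)/6 = 18/6 = 3; σ²_Editing = ((9−1)/6)² = 1.778

Forward pass:
ES_Casting = 0; EF_Casting = 9
ES_Location scouting = 0; EF_Location scouting = 3
ES_Set construction = max(EF_Casting=9, EF_Location scouting=3) = 9; EF_Set construction = 9+6 = 15
ES_Costume fitting = 3; EF_Costume fitting = 3+8 = 11
ES_Principal photography = max(EF_Casting=9, EF_Location scouting=3) = 9; EF_Principal photography = 9+4 = 13
ES_Pickup shots = max(EF_Casting=9, EF_Location scouting=3) = 9; EF_Pickup shots = 9+4 = 13
ES_Editing = max(EF_Set construction=15, EF_Costume fitting=11, EF_Principal photography=13, EF_Pickup shots=13) = 15; EF_Editing = 15+3 = 18
Expected project duration μ = 18 days. Critical path: Casting → Set construction → Editing.

Variance along critical path = 4.000 + 2.778 + 1.778 = 8.556; σ = 2.925 days.
D = μ + z·σ = 18 + 1.645·2.925 = 22.8 days

22.8 days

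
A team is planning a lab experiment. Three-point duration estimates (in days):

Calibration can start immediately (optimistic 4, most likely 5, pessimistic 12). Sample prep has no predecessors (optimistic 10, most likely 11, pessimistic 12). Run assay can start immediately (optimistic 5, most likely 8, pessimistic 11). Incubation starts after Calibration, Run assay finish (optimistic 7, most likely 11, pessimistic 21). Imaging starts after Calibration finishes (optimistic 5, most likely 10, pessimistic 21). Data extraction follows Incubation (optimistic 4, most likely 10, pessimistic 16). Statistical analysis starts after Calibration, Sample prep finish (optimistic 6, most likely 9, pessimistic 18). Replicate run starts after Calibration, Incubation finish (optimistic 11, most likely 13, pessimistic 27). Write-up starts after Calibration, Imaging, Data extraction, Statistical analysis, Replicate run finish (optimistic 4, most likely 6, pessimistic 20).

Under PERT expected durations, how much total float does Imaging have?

te_Calibration = (4 + 4·5 + 12)/6 = 36/6 = 6
te_Sample prep = (10 + 4·11 + 12)/6 = 66/6 = 11
te_Run assay = (5 + 4·8 + 11)/6 = 48/6 = 8
te_Incubation = (7 + 4·11 + 21)/6 = 72/6 = 12
te_Imaging = (5 + 4·10 + 21)/6 = 66/6 = 11
te_Data extraction = (4 + 4·10 + 16)/6 = 60/6 = 10
te_Statistical analysis = (6 + 4·9 + 18)/6 = 60/6 = 10
te_Replicate run = (11 + 4·13 + 27)/6 = 90/6 = 15
te_Write-up = (4 + 4·6 + 20)/6 = 48/6 = 8

Forward pass:
ES_Calibration = 0; EF_Calibration = 6
ES_Sample prep = 0; EF_Sample prep = 11
ES_Run assay = 0; EF_Run assay = 8
ES_Incubation = max(EF_Calibration=6, EF_Run assay=8) = 8; EF_Incubation = 8+12 = 20
ES_Imaging = 6; EF_Imaging = 6+11 = 17
ES_Data extraction = 20; EF_Data extraction = 20+10 = 30
ES_Statistical analysis = max(EF_Calibration=6, EF_Sample prep=11) = 11; EF_Statistical analysis = 11+10 = 21
ES_Replicate run = max(EF_Calibration=6, EF_Incubation=20) = 20; EF_Replicate run = 20+15 = 35
ES_Write-up = max(EF_Calibration=6, EF_Imaging=17, EF_Data extraction=30, EF_Statistical analysis=21, EF_Replicate run=35) = 35; EF_Write-up = 35+8 = 43
Expected project duration μ = 43 days. Critical path: Run assay → Incubation → Replicate run → Write-up.

Backward pass:
LF_Write-up = 43; LS_Write-up = 43−8 = 35
LF_Replicate run = LS_Write-up = 35; LS_Replicate run = 35−15 = 20
LF_Statistical analysis = LS_Write-up = 35; LS_Statistical analysis = 35−10 = 25
LF_Data extraction = LS_Write-up = 35; LS_Data extraction = 35−10 = 25
LF_Imaging = LS_Write-up = 35; LS_Imaging = 35−11 = 24
LF_Incubation = min(LS_Data extraction=25, LS_Replicate run=20) = 20; LS_Incubation = 20−12 = 8
LF_Run assay = LS_Incubation = 8; LS_Run assay = 8−8 = 0
LF_Sample prep = LS_Statistical analysis = 25; LS_Sample prep = 25−11 = 14
LF_Calibration = min(LS_Incubation=8, LS_Imaging=24, LS_Statistical analysis=25, LS_Replicate run=20, LS_Write-up=35) = 8; LS_Calibration = 8−6 = 2
Slack_Imaging = LS_Imaging − ES_Imaging = 24 − 6 = 18

18 days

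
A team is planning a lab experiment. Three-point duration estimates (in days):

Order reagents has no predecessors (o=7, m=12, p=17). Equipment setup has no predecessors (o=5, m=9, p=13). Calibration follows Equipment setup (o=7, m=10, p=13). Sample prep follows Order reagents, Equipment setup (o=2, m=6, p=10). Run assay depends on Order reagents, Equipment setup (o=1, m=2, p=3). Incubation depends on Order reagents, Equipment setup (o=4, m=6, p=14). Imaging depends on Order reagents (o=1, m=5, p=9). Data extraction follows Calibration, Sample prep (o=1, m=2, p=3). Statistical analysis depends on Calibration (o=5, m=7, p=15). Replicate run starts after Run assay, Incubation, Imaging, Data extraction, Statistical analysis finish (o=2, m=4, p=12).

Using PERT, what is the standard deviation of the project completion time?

te_Order reagents = (7 + 4·12 + 17)/6 = 72/6 = 12; σ²_Order reagents = ((17−7)/6)² = 2.778
te_Equipment setup = (5 + 4·9 + 13)/6 = 54/6 = 9; σ²_Equipment setup = ((13−5)/6)² = 1.778
te_Calibration = (7 + 4·10 + 13)/6 = 60/6 = 10; σ²_Calibration = ((13−7)/6)² = 1.000
te_Sample prep = (2 + 4·6 + 10)/6 = 36/6 = 6; σ²_Sample prep = ((10−2)/6)² = 1.778
te_Run assay = (1 + 4·2 + 3)/6 = 12/6 = 2; σ²_Run assay = ((3−1)/6)² = 0.111
te_Incubation = (4 + 4·6 + 14)/6 = 42/6 = 7; σ²_Incubation = ((14−4)/6)² = 2.778
te_Imaging = (1 + 4·5 + 9)/6 = 30/6 = 5; σ²_Imaging = ((9−1)/6)² = 1.778
te_Data extraction = (1 + 4·2 + 3)/6 = 12/6 = 2; σ²_Data extraction = ((3−1)/6)² = 0.111
te_Statistical analysis = (5 + 4·7 + 15)/6 = 48/6 = 8; σ²_Statistical analysis = ((15−5)/6)² = 2.778
te_Replicate run = (2 + 4·4 + 12)/6 = 30/6 = 5; σ²_Replicate run = ((12−2)/6)² = 2.778

Forward pass:
ES_Order reagents = 0; EF_Order reagents = 12
ES_Equipment setup = 0; EF_Equipment setup = 9
ES_Calibration = 9; EF_Calibration = 9+10 = 19
ES_Sample prep = max(EF_Order reagents=12, EF_Equipment setup=9) = 12; EF_Sample prep = 12+6 = 18
ES_Run assay = max(EF_Order reagents=12, EF_Equipment setup=9) = 12; EF_Run assay = 12+2 = 14
ES_Incubation = max(EF_Order reagents=12, EF_Equipment setup=9) = 12; EF_Incubation = 12+7 = 19
ES_Imaging = 12; EF_Imaging = 12+5 = 17
ES_Data extraction = max(EF_Calibration=19, EF_Sample prep=18) = 19; EF_Data extraction = 19+2 = 21
ES_Statistical analysis = 19; EF_Statistical analysis = 19+8 = 27
ES_Replicate run = max(EF_Run assay=14, EF_Incubation=19, EF_Imaging=17, EF_Data extraction=21, EF_Statistical analysis=27) = 27; EF_Replicate run = 27+5 = 32
Expected project duration μ = 32 days. Critical path: Equipment setup → Calibration → Statistical analysis → Replicate run.

Variance along critical path = 1.778 + 1.000 + 2.778 + 2.778 = 8.333
σ = √8.333 = 2.887 days

2.89 days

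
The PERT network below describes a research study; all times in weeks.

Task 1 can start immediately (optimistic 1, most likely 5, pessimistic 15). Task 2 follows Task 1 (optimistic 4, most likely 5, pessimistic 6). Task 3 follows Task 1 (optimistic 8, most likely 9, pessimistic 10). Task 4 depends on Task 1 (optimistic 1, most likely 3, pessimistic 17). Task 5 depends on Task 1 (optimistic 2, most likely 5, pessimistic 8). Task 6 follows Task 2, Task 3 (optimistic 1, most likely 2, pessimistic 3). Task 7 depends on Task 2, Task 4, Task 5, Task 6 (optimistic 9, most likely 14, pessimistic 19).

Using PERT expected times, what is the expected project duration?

31 weeks

te_Task 1 = (1 + 4·5 + 15)/6 = 36/6 = 6
te_Task 2 = (4 + 4·5 + 6)/6 = 30/6 = 5
te_Task 3 = (8 + 4·9 + 10)/6 = 54/6 = 9
te_Task 4 = (1 + 4·3 + 17)/6 = 30/6 = 5
te_Task 5 = (2 + 4·5 + 8)/6 = 30/6 = 5
te_Task 6 = (1 + 4·2 + 3)/6 = 12/6 = 2
te_Task 7 = (9 + 4·14 + 19)/6 = 84/6 = 14

Forward pass:
ES_Task 1 = 0; EF_Task 1 = 6
ES_Task 2 = 6; EF_Task 2 = 6+5 = 11
ES_Task 3 = 6; EF_Task 3 = 6+9 = 15
ES_Task 4 = 6; EF_Task 4 = 6+5 = 11
ES_Task 5 = 6; EF_Task 5 = 6+5 = 11
ES_Task 6 = max(EF_Task 2=11, EF_Task 3=15) = 15; EF_Task 6 = 15+2 = 17
ES_Task 7 = max(EF_Task 2=11, EF_Task 4=11, EF_Task 5=11, EF_Task 6=17) = 17; EF_Task 7 = 17+14 = 31
Expected project duration μ = 31 weeks. Critical path: Task 1 → Task 3 → Task 6 → Task 7.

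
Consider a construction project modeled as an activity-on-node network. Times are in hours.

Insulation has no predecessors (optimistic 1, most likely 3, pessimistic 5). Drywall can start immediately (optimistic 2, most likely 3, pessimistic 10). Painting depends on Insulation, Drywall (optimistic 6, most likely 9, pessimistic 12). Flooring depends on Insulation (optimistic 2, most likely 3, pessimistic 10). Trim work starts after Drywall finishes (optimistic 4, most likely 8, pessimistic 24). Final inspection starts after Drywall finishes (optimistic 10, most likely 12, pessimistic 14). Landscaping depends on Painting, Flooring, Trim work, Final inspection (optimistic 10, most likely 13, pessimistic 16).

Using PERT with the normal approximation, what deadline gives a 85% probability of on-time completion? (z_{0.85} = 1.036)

30.9 hours

te_Insulation = (1 + 4·3 + 5)/6 = 18/6 = 3; σ²_Insulation = ((5−1)/6)² = 0.444
te_Drywall = (2 + 4·3 + 10)/6 = 24/6 = 4; σ²_Drywall = ((10−2)/6)² = 1.778
te_Painting = (6 + 4·9 + 12)/6 = 54/6 = 9; σ²_Painting = ((12−6)/6)² = 1.000
te_Flooring = (2 + 4·3 + 10)/6 = 24/6 = 4; σ²_Flooring = ((10−2)/6)² = 1.778
te_Trim work = (4 + 4·8 + 24)/6 = 60/6 = 10; σ²_Trim work = ((24−4)/6)² = 11.111
te_Final inspection = (10 + 4·12 + 14)/6 = 72/6 = 12; σ²_Final inspection = ((14−10)/6)² = 0.444
te_Landscaping = (10 + 4·13 + 16)/6 = 78/6 = 13; σ²_Landscaping = ((16−10)/6)² = 1.000

Forward pass:
ES_Insulation = 0; EF_Insulation = 3
ES_Drywall = 0; EF_Drywall = 4
ES_Painting = max(EF_Insulation=3, EF_Drywall=4) = 4; EF_Painting = 4+9 = 13
ES_Flooring = 3; EF_Flooring = 3+4 = 7
ES_Trim work = 4; EF_Trim work = 4+10 = 14
ES_Final inspection = 4; EF_Final inspection = 4+12 = 16
ES_Landscaping = max(EF_Painting=13, EF_Flooring=7, EF_Trim work=14, EF_Final inspection=16) = 16; EF_Landscaping = 16+13 = 29
Expected project duration μ = 29 hours. Critical path: Drywall → Final inspection → Landscaping.

Variance along critical path = 1.778 + 0.444 + 1.000 = 3.222; σ = 1.795 hours.
D = μ + z·σ = 29 + 1.036·1.795 = 30.9 hours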